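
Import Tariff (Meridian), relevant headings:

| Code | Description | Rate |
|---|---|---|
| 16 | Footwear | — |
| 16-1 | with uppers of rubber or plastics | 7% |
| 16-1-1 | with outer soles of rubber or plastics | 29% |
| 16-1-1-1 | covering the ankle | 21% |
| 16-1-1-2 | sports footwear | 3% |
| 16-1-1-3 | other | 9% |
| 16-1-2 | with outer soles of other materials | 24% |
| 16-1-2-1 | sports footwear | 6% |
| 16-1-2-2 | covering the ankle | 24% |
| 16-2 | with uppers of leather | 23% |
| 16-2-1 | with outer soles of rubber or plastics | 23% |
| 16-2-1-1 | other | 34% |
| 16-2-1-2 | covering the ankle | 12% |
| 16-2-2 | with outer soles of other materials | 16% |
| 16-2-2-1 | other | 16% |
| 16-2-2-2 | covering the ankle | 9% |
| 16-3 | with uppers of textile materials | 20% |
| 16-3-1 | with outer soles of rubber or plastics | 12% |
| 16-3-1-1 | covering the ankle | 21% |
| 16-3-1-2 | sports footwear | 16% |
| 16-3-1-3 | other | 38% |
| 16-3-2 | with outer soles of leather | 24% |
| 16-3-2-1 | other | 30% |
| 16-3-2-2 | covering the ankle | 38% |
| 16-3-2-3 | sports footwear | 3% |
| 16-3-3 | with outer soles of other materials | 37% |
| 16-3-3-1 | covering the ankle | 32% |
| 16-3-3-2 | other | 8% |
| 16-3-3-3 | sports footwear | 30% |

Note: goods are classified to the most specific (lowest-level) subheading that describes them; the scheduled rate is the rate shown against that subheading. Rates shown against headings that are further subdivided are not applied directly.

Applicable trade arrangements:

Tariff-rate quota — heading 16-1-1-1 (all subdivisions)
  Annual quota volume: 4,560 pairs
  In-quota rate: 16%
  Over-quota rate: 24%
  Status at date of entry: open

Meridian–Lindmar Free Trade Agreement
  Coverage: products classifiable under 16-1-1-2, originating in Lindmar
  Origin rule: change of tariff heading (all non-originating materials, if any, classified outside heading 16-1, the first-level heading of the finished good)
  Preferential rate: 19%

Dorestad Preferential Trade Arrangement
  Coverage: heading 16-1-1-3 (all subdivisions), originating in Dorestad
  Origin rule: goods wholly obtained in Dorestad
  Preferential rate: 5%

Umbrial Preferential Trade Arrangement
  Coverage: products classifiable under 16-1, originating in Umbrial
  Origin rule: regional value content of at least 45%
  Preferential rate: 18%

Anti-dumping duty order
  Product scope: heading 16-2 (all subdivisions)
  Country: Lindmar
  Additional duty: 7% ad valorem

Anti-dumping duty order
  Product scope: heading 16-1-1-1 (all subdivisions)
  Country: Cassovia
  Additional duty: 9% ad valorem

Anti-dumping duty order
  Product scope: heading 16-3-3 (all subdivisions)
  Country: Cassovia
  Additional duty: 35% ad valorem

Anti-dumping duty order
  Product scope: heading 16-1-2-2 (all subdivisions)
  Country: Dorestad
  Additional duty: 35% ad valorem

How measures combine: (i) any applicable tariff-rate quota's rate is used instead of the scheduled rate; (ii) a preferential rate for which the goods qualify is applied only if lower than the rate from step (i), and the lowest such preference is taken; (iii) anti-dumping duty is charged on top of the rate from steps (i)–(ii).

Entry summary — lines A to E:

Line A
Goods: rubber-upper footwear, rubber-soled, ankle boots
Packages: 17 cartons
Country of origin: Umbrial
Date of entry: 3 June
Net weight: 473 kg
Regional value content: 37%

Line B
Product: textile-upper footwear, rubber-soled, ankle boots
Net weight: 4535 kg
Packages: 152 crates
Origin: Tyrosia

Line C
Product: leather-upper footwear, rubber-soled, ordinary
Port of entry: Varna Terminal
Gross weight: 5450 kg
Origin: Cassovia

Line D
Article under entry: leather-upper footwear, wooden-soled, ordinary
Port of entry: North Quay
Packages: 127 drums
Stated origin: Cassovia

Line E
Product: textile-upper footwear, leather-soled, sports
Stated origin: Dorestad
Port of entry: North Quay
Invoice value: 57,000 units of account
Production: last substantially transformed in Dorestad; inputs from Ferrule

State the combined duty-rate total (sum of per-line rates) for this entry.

Line A: rubber-upper → 16-1; rubber-soled → 16-1-1; ankle boots → 16-1-1-1. Scheduled 21%. quota on 16-1-1-1 open → in-quota 16%; Umbrial agreement on 16-1: RVC < 45%. → 16%.
Line B: textile-upper → 16-3; rubber-soled → 16-3-1; ankle boots → 16-3-1-1. Scheduled 21%. No special measure applies. → 21%.
Line C: leather-upper → 16-2; rubber-soled → 16-2-1; ordinary → 16-2-1-1. Scheduled 34%. No special measure applies. → 34%.
Line D: leather-upper → 16-2; wooden-soled → 16-2-2; ordinary → 16-2-2-1. Scheduled 16%. No special measure applies. → 16%.
Line E: textile-upper → 16-3; leather-soled → 16-3-2; sports → 16-3-2-3. Scheduled 3%. Dorestad agreement on 16-1-1-3: 16-3-2-3 not covered. → 3%.
Sum: 16% + 21% + 34% + 16% + 3% = 90%.

90%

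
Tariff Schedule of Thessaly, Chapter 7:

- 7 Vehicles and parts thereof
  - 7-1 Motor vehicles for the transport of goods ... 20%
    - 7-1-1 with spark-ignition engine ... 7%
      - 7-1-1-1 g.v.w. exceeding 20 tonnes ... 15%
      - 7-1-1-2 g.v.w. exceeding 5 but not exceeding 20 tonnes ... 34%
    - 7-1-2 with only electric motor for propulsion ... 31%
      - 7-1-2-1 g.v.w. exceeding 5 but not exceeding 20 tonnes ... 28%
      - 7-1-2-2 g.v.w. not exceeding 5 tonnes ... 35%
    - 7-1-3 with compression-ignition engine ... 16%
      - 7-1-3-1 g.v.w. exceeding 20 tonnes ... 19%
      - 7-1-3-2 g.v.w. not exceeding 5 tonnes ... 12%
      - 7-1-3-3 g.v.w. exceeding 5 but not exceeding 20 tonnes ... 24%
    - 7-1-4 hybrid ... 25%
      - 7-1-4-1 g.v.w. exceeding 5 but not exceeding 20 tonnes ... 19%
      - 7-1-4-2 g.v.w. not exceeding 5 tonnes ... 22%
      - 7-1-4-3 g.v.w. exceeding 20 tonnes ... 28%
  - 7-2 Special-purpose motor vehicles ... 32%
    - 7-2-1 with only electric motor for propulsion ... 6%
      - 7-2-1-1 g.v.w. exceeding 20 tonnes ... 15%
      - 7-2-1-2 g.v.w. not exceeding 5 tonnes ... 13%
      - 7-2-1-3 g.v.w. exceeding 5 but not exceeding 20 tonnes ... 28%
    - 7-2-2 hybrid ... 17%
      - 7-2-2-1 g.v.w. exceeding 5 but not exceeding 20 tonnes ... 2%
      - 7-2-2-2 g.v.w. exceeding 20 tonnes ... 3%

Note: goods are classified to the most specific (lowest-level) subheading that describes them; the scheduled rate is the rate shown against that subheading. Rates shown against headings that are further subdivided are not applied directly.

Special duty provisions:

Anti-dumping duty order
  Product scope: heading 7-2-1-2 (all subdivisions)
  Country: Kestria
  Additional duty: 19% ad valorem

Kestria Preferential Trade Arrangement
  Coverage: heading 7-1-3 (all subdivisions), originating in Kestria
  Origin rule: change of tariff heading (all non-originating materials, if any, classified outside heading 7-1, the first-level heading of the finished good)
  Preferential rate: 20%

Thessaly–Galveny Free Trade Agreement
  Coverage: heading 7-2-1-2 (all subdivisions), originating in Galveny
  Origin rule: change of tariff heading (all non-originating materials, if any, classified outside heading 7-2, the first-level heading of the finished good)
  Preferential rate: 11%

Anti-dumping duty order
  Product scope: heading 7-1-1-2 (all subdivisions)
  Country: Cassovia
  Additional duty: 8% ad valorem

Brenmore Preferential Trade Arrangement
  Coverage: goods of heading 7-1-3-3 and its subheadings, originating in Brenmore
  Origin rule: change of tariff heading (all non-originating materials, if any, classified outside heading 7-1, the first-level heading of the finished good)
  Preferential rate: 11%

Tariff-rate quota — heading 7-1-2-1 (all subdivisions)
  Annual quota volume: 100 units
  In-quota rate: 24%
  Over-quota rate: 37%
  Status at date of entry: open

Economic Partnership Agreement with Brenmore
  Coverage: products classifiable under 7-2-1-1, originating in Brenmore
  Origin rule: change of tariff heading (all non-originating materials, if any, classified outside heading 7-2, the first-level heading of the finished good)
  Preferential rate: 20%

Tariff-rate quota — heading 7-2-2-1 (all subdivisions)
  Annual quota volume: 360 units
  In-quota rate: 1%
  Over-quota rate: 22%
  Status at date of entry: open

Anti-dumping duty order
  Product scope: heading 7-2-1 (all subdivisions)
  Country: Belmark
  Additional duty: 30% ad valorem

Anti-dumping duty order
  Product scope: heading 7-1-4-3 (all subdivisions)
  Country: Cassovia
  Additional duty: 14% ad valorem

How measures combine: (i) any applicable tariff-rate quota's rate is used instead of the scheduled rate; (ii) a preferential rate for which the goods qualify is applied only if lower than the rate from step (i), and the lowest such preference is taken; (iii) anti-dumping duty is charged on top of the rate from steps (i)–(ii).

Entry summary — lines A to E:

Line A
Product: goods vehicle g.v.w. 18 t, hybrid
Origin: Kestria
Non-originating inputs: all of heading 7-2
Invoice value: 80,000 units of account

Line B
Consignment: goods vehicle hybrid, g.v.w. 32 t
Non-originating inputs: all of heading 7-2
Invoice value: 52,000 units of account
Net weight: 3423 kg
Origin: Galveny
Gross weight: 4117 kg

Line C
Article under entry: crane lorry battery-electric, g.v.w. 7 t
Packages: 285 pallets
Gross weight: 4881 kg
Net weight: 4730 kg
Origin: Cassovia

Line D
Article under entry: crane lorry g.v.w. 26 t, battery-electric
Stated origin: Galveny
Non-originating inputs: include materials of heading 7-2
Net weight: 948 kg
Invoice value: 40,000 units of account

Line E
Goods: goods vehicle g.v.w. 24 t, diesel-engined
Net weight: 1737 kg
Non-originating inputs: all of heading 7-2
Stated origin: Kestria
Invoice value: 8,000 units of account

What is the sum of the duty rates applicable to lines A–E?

Line A: goods vehicle → 7-1; hybrid → 7-1-4; g.v.w. 18 t → 7-1-4-1. Scheduled 19%. Kestria agreement on 7-1-3: 7-1-4-1 not covered. → 19%.
Line B: goods vehicle → 7-1; hybrid → 7-1-4; g.v.w. 32 t → 7-1-4-3. Scheduled 28%. Galveny agreement on 7-2-1-2: 7-1-4-3 not covered. → 28%.
Line C: crane lorry → 7-2; battery-electric → 7-2-1; g.v.w. 7 t → 7-2-1-3. Scheduled 28%. No special measure applies. → 28%.
Line D: crane lorry → 7-2; battery-electric → 7-2-1; g.v.w. 26 t → 7-2-1-1. Scheduled 15%. Galveny agreement on 7-2-1-2: 7-2-1-1 not covered. → 15%.
Line E: goods vehicle → 7-1; diesel-engined → 7-1-3; g.v.w. 24 t → 7-1-3-1. Scheduled 19%. Kestria agreement on 7-1-3: CTH met → 20% available; preference 20% not lower than 19% → no reduction. → 19%.
Sum: 19% + 28% + 28% + 15% + 19% = 109%.

109%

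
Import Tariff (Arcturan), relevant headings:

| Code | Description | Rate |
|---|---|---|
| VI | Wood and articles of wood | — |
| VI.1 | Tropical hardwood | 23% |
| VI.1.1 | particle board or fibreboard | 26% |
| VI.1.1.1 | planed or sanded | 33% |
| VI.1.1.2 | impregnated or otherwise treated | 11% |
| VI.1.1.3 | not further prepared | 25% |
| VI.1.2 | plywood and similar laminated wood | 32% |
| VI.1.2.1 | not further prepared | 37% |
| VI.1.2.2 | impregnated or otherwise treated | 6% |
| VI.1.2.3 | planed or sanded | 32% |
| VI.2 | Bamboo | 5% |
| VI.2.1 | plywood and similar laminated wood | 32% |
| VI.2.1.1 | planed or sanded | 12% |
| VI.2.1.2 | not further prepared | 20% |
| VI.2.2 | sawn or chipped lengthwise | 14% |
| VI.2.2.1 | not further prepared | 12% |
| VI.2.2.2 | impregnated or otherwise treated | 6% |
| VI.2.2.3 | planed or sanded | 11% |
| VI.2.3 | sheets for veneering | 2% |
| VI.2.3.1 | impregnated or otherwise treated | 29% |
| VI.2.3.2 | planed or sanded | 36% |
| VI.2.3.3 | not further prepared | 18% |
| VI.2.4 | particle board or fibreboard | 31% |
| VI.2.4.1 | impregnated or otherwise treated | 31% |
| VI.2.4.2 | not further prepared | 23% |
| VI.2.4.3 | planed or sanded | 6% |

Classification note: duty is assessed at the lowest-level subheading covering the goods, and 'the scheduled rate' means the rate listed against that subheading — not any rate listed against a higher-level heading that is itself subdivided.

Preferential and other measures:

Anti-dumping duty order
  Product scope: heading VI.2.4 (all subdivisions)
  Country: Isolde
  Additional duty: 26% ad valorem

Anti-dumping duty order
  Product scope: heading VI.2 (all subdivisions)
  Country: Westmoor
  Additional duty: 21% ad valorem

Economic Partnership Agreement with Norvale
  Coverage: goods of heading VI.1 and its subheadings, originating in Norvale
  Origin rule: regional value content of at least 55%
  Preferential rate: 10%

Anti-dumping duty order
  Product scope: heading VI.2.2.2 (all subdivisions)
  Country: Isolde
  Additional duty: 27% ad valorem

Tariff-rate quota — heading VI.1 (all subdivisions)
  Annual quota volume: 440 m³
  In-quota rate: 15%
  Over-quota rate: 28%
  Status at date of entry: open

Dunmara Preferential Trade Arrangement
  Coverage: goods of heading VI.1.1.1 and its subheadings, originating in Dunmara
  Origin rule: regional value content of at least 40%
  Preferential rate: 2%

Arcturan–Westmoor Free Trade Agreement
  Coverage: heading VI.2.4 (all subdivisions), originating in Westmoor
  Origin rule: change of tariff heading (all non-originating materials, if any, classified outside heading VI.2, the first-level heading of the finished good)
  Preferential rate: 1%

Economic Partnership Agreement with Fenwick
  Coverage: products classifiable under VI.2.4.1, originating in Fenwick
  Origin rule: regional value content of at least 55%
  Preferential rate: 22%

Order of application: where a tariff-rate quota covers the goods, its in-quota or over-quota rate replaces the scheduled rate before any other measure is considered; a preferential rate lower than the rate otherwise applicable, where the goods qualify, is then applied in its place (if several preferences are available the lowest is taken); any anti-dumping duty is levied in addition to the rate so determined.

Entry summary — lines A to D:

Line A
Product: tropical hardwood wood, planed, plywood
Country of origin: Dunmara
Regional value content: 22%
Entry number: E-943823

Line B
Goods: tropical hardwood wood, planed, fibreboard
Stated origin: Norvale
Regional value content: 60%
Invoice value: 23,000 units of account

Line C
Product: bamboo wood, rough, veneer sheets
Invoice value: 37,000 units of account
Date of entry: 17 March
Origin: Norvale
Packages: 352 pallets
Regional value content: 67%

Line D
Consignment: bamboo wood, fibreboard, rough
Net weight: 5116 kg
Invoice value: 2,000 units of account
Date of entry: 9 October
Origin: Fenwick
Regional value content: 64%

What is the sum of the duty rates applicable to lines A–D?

Line A: tropical hardwood → VI.1; plywood → VI.1.2; planed → VI.1.2.3. Scheduled 32%. quota on VI.1 open → in-quota 15%; Dunmara agreement on VI.1.1.1: VI.1.2.3 not covered. → 15%.
Line B: tropical hardwood → VI.1; fibreboard → VI.1.1; planed → VI.1.1.1. Scheduled 33%. quota on VI.1 open → in-quota 15%; Norvale agreement on VI.1: RVC ≥ 55% → 10% available; preferential 10%. → 10%.
Line C: bamboo → VI.2; veneer sheets → VI.2.3; rough → VI.2.3.3. Scheduled 18%. Norvale agreement on VI.1: VI.2.3.3 not covered. → 18%.
Line D: bamboo → VI.2; fibreboard → VI.2.4; rough → VI.2.4.2. Scheduled 23%. Fenwick agreement on VI.2.4.1: VI.2.4.2 not covered. → 23%.
Sum: 15% + 10% + 18% + 23% = 66%.

66%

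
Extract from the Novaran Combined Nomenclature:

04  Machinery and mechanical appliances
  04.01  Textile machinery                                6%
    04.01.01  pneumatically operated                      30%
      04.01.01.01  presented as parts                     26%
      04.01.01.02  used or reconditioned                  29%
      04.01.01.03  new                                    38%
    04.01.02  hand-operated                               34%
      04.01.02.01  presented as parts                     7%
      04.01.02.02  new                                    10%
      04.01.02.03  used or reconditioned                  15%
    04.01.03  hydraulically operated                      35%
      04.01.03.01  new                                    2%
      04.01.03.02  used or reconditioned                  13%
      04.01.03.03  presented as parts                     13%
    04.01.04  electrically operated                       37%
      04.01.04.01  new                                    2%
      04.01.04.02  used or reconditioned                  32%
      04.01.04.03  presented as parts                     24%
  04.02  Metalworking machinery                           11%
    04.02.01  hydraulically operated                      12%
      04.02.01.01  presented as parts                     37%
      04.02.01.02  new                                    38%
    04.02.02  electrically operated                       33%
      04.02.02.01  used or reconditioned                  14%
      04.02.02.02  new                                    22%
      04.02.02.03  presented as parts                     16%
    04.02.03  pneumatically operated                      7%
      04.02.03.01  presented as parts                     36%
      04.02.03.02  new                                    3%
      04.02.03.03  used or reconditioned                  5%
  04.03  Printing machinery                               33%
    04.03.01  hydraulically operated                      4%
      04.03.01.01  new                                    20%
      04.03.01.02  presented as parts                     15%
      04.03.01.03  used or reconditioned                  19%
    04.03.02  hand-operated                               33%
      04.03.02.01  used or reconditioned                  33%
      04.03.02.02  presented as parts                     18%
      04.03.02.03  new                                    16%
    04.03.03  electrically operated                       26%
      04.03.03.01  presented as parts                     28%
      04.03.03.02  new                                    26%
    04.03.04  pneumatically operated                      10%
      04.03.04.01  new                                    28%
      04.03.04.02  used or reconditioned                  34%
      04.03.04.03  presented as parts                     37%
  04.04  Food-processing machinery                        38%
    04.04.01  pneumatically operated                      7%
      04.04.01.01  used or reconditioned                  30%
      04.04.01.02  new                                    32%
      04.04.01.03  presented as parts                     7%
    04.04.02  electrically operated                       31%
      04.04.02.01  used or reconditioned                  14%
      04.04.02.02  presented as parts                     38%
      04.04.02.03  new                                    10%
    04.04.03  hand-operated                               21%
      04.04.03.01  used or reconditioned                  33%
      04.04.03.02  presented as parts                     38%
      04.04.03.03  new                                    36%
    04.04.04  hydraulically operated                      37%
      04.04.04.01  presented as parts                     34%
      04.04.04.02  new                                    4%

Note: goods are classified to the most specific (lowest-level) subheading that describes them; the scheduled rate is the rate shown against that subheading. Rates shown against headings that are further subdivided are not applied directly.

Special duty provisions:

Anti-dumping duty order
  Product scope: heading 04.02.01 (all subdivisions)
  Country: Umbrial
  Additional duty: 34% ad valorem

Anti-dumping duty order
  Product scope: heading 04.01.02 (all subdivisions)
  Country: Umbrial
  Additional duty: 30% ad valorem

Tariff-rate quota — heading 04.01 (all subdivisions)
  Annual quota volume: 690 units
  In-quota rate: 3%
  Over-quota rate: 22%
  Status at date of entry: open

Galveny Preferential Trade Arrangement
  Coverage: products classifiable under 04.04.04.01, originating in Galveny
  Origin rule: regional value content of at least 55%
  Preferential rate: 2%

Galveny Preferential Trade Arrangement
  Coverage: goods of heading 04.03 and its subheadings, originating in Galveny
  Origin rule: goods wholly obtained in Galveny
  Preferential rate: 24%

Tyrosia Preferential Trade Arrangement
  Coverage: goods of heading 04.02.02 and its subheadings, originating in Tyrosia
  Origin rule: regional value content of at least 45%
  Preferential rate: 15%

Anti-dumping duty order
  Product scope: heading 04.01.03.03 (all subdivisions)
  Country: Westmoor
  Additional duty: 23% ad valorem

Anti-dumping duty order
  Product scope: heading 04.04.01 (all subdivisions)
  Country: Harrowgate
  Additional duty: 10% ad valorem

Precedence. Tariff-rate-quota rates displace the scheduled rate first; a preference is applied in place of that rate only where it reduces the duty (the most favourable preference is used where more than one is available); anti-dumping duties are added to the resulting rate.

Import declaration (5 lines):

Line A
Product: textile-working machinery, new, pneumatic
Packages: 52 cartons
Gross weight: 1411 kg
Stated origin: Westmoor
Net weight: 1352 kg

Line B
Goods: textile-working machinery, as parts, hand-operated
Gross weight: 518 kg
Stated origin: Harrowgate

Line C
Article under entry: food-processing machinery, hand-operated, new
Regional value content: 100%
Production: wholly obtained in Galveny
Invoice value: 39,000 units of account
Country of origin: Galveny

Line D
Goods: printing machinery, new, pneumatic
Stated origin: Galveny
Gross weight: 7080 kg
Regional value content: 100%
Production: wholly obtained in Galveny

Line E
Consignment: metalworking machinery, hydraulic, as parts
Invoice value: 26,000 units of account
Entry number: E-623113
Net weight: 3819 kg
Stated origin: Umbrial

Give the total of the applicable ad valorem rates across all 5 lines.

137%

Line A: textile-working → 04.01; pneumatic → 04.01.01; new → 04.01.01.03. Scheduled 38%. quota on 04.01 open → in-quota 3%. → 3%.
Line B: textile-working → 04.01; hand-operated → 04.01.02; as parts → 04.01.02.01. Scheduled 7%. quota on 04.01 open → in-quota 3%. → 3%.
Line C: food-processing → 04.04; hand-operated → 04.04.03; new → 04.04.03.03. Scheduled 36%. Galveny agreement on 04.04.04.01: 04.04.03.03 not covered; Galveny agreement on 04.03: 04.04.03.03 not covered. → 36%.
Line D: printing → 04.03; pneumatic → 04.03.04; new → 04.03.04.01. Scheduled 28%. Galveny agreement on 04.04.04.01: 04.03.04.01 not covered; Galveny agreement on 04.03: wholly obtained → 24% available; preferential 24%. → 24%.
Line E: metalworking → 04.02; hydraulic → 04.02.01; as parts → 04.02.01.01. Scheduled 37%. anti-dumping (Umbrial, 04.02.01): +34%; total 37% + 34% = 71%. → 71%.
Sum: 3% + 3% + 36% + 24% + 71% = 137%.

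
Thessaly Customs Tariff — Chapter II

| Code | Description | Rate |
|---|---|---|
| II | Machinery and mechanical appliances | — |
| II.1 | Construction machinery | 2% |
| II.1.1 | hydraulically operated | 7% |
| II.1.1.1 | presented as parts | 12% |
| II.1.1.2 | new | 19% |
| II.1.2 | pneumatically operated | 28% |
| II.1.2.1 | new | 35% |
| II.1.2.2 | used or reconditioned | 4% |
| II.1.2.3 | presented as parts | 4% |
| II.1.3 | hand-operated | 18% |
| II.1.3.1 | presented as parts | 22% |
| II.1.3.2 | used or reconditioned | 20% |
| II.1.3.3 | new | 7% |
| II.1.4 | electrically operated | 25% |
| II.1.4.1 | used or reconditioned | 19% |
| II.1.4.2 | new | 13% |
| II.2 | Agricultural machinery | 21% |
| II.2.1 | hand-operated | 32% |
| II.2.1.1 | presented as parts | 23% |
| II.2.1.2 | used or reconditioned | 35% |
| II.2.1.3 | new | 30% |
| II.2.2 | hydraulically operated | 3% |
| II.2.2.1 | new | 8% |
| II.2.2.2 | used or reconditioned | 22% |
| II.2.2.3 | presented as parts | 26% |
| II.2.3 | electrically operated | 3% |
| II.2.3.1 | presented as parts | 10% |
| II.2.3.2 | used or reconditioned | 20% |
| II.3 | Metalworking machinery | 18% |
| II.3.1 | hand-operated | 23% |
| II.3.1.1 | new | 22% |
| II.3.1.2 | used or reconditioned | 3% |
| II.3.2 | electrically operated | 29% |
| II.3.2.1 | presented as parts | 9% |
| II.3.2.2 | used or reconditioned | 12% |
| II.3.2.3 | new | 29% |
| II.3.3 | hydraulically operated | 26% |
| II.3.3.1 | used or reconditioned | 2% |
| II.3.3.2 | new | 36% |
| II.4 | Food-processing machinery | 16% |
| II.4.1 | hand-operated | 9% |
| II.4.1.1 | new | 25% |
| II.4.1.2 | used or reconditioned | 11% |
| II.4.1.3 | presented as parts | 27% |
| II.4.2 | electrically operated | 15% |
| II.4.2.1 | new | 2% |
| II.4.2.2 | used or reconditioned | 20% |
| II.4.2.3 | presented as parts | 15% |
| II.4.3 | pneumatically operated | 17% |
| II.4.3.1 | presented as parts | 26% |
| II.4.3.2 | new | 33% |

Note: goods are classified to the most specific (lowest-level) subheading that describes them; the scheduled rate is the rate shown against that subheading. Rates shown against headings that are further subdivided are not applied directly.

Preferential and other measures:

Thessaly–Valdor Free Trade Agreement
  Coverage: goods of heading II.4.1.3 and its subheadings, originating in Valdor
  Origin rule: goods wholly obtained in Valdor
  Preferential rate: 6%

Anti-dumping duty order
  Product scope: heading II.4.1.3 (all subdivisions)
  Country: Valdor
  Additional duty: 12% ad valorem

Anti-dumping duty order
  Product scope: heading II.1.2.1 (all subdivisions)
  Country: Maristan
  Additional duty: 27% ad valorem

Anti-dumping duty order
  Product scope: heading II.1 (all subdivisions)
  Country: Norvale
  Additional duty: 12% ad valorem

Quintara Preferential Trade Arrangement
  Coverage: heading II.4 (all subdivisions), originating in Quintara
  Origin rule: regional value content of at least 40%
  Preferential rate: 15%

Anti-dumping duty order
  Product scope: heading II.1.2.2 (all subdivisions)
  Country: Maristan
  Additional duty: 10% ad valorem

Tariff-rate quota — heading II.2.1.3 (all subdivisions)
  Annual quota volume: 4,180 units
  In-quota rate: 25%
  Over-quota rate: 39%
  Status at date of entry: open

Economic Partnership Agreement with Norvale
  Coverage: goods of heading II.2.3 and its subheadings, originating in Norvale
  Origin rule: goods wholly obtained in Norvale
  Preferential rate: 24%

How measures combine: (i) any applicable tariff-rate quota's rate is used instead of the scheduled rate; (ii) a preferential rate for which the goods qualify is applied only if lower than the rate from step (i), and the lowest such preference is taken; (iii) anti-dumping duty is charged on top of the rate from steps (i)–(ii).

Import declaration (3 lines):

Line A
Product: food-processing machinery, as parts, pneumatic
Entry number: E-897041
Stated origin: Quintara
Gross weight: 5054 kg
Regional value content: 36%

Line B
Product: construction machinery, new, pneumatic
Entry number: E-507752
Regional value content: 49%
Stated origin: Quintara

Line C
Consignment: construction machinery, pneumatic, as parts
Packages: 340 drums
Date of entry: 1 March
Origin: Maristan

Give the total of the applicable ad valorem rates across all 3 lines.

65%

Line A: food-processing → II.4; pneumatic → II.4.3; as parts → II.4.3.1. Scheduled 26%. Quintara agreement on II.4: RVC < 40%. → 26%.
Line B: construction → II.1; pneumatic → II.1.2; new → II.1.2.1. Scheduled 35%. Quintara agreement on II.4: II.1.2.1 not covered. → 35%.
Line C: construction → II.1; pneumatic → II.1.2; as parts → II.1.2.3. Scheduled 4%. No special measure applies. → 4%.
Sum: 26% + 35% + 4% = 65%.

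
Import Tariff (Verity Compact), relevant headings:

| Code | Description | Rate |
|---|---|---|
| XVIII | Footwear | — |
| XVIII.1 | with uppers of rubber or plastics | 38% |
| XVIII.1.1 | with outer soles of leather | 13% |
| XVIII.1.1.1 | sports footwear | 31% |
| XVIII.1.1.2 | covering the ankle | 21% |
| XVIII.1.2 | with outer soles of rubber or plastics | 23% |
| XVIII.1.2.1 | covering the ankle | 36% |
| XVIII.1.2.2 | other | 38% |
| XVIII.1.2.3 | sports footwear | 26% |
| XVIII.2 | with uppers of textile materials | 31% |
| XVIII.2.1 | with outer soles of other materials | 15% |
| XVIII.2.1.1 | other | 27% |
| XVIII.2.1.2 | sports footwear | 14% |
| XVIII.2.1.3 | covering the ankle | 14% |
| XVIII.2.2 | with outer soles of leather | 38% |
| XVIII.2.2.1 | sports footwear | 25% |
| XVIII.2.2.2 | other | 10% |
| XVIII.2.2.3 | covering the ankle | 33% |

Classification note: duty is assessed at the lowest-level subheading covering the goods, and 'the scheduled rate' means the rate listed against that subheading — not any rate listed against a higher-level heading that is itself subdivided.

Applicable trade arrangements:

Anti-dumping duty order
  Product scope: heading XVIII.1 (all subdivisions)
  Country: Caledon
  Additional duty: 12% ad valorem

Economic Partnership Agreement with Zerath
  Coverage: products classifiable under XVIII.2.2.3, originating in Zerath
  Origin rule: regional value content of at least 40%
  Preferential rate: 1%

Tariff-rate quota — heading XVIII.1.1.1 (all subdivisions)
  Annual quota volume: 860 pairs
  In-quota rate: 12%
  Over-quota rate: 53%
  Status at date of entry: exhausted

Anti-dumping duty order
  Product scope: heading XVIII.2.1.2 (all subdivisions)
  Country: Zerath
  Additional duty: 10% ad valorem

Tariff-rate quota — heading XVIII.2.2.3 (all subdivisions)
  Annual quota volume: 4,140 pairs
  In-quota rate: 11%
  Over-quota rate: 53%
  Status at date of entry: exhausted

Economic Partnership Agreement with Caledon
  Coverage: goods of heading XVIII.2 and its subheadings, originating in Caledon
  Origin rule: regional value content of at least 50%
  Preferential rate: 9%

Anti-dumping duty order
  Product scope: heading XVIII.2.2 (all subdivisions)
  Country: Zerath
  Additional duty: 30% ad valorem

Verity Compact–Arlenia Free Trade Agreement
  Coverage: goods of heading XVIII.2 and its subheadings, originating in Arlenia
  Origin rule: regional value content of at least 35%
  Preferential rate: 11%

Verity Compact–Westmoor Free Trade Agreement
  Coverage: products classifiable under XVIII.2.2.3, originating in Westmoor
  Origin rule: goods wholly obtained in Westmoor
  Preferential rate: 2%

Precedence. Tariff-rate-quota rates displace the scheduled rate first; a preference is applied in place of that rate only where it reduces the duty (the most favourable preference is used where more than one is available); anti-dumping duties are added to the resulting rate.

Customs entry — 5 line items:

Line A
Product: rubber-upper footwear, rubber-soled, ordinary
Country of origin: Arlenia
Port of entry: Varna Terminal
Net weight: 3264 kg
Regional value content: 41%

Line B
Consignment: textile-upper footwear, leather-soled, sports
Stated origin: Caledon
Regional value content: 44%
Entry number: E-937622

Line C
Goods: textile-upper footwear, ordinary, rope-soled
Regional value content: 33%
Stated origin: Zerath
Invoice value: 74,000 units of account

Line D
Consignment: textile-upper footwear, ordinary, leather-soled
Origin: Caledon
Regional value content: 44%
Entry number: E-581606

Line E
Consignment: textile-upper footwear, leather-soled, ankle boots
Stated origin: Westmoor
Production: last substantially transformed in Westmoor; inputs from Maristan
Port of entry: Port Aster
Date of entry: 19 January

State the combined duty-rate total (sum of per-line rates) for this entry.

Line A: rubber-upper → XVIII.1; rubber-soled → XVIII.1.2; ordinary → XVIII.1.2.2. Scheduled 38%. Arlenia agreement on XVIII.2: XVIII.1.2.2 not covered. → 38%.
Line B: textile-upper → XVIII.2; leather-soled → XVIII.2.2; sports → XVIII.2.2.1. Scheduled 25%. Caledon agreement on XVIII.2: RVC < 50%. → 25%.
Line C: textile-upper → XVIII.2; rope-soled → XVIII.2.1; ordinary → XVIII.2.1.1. Scheduled 27%. Zerath agreement on XVIII.2.2.3: XVIII.2.1.1 not covered. → 27%.
Line D: textile-upper → XVIII.2; leather-soled → XVIII.2.2; ordinary → XVIII.2.2.2. Scheduled 10%. Caledon agreement on XVIII.2: RVC < 50%. → 10%.
Line E: textile-upper → XVIII.2; leather-soled → XVIII.2.2; ankle boots → XVIII.2.2.3. Scheduled 33%. quota on XVIII.2.2.3 exhausted → over-quota 53%; Westmoor agreement on XVIII.2.2.3: not wholly obtained. → 53%.
Sum: 38% + 25% + 27% + 10% + 53% = 153%.

153%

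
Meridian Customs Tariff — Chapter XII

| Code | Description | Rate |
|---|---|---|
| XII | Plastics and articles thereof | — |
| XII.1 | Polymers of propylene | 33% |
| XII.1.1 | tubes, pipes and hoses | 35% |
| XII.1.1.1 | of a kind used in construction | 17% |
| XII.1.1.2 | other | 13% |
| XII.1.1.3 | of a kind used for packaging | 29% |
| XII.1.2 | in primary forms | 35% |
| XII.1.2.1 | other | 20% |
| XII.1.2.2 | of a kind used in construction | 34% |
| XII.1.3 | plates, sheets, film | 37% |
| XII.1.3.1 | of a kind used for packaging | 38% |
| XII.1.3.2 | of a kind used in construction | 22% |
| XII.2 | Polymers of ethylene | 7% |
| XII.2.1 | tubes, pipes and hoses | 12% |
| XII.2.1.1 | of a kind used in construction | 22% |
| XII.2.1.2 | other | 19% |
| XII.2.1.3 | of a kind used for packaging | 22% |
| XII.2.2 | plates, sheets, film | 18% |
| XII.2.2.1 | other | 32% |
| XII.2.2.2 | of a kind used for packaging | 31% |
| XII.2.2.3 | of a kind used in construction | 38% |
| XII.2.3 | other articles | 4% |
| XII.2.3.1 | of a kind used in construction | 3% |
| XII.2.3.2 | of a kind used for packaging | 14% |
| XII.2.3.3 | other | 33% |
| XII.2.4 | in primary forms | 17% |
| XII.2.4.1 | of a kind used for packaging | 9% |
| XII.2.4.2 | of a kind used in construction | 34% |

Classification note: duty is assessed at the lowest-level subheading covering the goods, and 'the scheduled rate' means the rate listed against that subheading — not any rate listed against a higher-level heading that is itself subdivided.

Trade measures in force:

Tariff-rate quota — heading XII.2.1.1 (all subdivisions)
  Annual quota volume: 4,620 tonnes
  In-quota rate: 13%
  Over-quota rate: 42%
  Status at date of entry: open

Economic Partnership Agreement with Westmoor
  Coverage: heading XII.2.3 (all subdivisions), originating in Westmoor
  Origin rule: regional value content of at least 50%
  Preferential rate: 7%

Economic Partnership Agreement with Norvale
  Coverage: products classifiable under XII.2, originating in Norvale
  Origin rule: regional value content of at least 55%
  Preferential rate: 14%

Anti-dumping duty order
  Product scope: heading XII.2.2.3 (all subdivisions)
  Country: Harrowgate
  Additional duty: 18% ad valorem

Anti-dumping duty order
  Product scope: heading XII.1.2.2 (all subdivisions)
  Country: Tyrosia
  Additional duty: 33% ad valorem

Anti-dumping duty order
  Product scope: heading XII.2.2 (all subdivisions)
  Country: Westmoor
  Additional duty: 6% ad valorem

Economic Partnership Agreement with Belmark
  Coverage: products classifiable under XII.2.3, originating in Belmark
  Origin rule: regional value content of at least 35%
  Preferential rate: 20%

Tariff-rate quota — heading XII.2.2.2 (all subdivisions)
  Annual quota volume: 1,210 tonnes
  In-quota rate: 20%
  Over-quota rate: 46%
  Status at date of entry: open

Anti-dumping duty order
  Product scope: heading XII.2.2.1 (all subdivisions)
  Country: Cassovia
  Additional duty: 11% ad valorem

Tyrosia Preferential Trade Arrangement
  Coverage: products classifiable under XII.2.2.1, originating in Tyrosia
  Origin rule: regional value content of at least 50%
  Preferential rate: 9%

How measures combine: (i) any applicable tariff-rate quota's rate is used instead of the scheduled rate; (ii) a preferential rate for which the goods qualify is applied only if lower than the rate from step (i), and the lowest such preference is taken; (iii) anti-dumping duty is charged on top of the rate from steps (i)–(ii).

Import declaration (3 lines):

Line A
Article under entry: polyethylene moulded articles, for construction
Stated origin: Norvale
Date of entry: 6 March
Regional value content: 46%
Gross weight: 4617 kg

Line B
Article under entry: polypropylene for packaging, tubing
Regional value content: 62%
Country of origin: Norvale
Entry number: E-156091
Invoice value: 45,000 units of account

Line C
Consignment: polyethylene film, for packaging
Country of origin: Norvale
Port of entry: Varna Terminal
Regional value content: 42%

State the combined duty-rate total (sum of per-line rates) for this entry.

Line A: polyethylene → XII.2; moulded articles → XII.2.3; for construction → XII.2.3.1. Scheduled 3%. Norvale agreement on XII.2: RVC < 55%. → 3%.
Line B: polypropylene → XII.1; tubing → XII.1.1; for packaging → XII.1.1.3. Scheduled 29%. Norvale agreement on XII.2: XII.1.1.3 not covered. → 29%.
Line C: polyethylene → XII.2; film → XII.2.2; for packaging → XII.2.2.2. Scheduled 31%. quota on XII.2.2.2 open → in-quota 20%; Norvale agreement on XII.2: RVC < 55%. → 20%.
Sum: 3% + 29% + 20% = 52%.

52%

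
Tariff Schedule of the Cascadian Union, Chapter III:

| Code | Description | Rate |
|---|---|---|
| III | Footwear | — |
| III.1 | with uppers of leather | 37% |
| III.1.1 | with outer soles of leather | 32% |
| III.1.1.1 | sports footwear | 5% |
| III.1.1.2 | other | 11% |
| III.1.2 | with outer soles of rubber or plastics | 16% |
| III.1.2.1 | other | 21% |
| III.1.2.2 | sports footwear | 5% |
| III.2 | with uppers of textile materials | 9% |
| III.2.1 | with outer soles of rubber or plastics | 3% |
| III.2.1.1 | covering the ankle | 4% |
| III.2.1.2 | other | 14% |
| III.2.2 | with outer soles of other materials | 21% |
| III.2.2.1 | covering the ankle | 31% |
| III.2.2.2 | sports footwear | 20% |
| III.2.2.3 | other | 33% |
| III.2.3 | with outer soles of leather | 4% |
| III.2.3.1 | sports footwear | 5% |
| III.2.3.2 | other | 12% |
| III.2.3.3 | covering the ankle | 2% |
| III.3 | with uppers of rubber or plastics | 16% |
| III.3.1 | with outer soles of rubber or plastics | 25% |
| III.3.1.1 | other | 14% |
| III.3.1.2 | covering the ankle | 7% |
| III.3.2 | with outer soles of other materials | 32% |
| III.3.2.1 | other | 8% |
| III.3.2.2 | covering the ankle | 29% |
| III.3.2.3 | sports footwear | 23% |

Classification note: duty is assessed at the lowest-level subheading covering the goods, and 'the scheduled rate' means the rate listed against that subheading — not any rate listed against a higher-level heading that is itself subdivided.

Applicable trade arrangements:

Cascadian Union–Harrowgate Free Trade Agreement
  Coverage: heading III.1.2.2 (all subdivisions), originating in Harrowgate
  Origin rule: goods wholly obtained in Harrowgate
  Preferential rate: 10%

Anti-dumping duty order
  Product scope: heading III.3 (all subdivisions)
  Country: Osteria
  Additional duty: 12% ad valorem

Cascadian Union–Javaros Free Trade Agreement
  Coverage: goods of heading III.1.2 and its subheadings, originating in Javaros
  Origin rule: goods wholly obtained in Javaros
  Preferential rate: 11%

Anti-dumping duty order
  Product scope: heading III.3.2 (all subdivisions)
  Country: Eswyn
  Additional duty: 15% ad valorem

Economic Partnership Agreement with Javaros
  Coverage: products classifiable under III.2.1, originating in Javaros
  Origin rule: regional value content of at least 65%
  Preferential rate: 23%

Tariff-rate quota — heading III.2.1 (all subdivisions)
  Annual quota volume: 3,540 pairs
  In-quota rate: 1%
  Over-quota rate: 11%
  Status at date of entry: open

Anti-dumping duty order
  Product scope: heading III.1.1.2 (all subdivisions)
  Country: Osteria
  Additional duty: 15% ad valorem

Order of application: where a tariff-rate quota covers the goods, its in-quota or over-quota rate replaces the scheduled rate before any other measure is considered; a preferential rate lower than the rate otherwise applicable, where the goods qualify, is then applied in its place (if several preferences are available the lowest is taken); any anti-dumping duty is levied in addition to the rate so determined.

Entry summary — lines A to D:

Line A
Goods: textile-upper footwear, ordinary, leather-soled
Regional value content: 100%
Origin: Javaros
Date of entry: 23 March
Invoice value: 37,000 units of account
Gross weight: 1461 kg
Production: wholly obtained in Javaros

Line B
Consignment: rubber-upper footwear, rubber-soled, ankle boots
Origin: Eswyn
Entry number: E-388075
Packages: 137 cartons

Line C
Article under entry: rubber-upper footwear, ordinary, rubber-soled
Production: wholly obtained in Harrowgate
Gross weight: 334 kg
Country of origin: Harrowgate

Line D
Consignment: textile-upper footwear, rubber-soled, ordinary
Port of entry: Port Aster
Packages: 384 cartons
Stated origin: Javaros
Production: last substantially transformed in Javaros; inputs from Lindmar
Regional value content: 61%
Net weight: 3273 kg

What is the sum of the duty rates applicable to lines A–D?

34%

Line A: textile-upper → III.2; leather-soled → III.2.3; ordinary → III.2.3.2. Scheduled 12%. Javaros agreement on III.1.2: III.2.3.2 not covered; Javaros agreement on III.2.1: III.2.3.2 not covered. → 12%.
Line B: rubber-upper → III.3; rubber-soled → III.3.1; ankle boots → III.3.1.2. Scheduled 7%. No special measure applies. → 7%.
Line C: rubber-upper → III.3; rubber-soled → III.3.1; ordinary → III.3.1.1. Scheduled 14%. Harrowgate agreement on III.1.2.2: III.3.1.1 not covered. → 14%.
Line D: textile-upper → III.2; rubber-soled → III.2.1; ordinary → III.2.1.2. Scheduled 14%. quota on III.2.1 open → in-quota 1%; Javaros agreement on III.1.2: III.2.1.2 not covered; Javaros agreement on III.2.1: RVC < 65%. → 1%.
Sum: 12% + 7% + 14% + 1% = 34%.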